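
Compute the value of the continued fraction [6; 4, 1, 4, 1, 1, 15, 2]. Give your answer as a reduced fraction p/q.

Work from the innermost term outward:
Start with 2.
15 + 1/(2/1) = 15 + 1/2 = 31/2
1 + 1/(31/2) = 1 + 2/31 = 33/31
1 + 1/(33/31) = 1 + 31/33 = 64/33
4 + 1/(64/33) = 4 + 33/64 = 289/64
1 + 1/(289/64) = 1 + 64/289 = 353/289
4 + 1/(353/289) = 4 + 289/353 = 1701/353
6 + 1/(1701/353) = 6 + 353/1701 = 10559/1701

10559/1701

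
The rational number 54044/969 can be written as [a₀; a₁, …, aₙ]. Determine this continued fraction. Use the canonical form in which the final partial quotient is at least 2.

[55; 1, 3, 2, 2, 8, 2, 2]

54044 ÷ 969 → quotient 55, remainder 749
969 ÷ 749 → quotient 1, remainder 220
749 ÷ 220 → quotient 3, remainder 89
220 ÷ 89 → quotient 2, remainder 42
89 ÷ 42 → quotient 2, remainder 5
42 ÷ 5 → quotient 8, remainder 2
5 ÷ 2 → quotient 2, remainder 1
2 ÷ 1 → quotient 2, remainder 0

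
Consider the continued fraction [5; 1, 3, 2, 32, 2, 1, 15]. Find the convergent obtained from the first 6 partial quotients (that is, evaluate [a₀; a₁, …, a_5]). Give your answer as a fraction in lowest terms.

Collapse the nested fraction from the inside out:
Start with 2.
32 + 1/(2/1) = 32 + 1/2 = 65/2
2 + 1/(65/2) = 2 + 2/65 = 132/65
3 + 1/(132/65) = 3 + 65/132 = 461/132
1 + 1/(461/132) = 1 + 132/461 = 593/461
5 + 1/(593/461) = 5 + 461/593 = 3426/593

3426/593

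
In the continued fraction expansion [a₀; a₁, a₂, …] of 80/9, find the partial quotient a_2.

80 = 8·9 + 8, so a_0 = 8
9 = 1·8 + 1, so a_1 = 1
8 = 8·1 + 0, so a_2 = 8

8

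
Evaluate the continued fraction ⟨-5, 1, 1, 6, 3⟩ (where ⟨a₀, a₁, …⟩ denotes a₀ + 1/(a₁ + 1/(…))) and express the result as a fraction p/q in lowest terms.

-183/41

a_0 = -5: -5/1
a_1 = 1: -4/1
a_2 = 1: -9/2
a_3 = 6: -58/13
a_4 = 3: -183/41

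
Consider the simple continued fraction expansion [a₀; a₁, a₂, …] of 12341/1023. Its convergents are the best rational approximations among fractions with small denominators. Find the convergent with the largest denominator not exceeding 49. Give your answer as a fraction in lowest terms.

a_0 = 12: 12/1  (≤ bound)
a_1 = 15: 181/15  (≤ bound)
a_2 = 1: 193/16  (≤ bound)
a_3 = 2: 567/47  (≤ bound)
a_4 = 1: 760/63  (> 49, stop)

567/47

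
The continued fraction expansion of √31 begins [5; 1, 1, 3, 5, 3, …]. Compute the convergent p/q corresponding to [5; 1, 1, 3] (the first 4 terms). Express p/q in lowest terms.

39/7

a_0 = 5: 5/1
a_1 = 1: 6/1
a_2 = 1: 11/2
a_3 = 3: 39/7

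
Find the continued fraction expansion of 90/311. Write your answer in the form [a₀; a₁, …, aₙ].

⌊90/311⌋ = 0, remainder 90
⌊311/90⌋ = 3, remainder 41
⌊90/41⌋ = 2, remainder 8
⌊41/8⌋ = 5, remainder 1
⌊8/1⌋ = 8, remainder 0

[0; 3, 2, 5, 8]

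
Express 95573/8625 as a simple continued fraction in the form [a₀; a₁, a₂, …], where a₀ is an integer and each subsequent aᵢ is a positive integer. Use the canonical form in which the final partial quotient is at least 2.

Run the Euclidean algorithm, recording each quotient:
⌊95573/8625⌋ = 11, remainder 698
⌊8625/698⌋ = 12, remainder 249
⌊698/249⌋ = 2, remainder 200
⌊249/200⌋ = 1, remainder 49
⌊200/49⌋ = 4, remainder 4
⌊49/4⌋ = 12, remainder 1
⌊4/1⌋ = 4, remainder 0

[11; 12, 2, 1, 4, 12, 4]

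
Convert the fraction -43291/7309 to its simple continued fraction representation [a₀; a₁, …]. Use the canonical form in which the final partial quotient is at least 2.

-43291 = -6·7309 + 563, so a_0 = -6
7309 = 12·563 + 553, so a_1 = 12
563 = 1·553 + 10, so a_2 = 1
553 = 55·10 + 3, so a_3 = 55
10 = 3·3 + 1, so a_4 = 3
3 = 3·1 + 0, so a_5 = 3

[-6; 12, 1, 55, 3, 3]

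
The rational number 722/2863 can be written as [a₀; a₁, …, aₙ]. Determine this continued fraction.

[0; 3, 1, 27, 1, 7, 3]

Run the Euclidean algorithm, recording each quotient:
⌊722/2863⌋ = 0, remainder 722
⌊2863/722⌋ = 3, remainder 697
⌊722/697⌋ = 1, remainder 25
⌊697/25⌋ = 27, remainder 22
⌊25/22⌋ = 1, remainder 3
⌊22/3⌋ = 7, remainder 1
⌊3/1⌋ = 3, remainder 0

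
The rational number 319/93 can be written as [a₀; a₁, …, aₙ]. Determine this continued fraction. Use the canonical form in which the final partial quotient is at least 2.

[3; 2, 3, 13]

319 = 3·93 + 40, so a_0 = 3
93 = 2·40 + 13, so a_1 = 2
40 = 3·13 + 1, so a_2 = 3
13 = 13·1 + 0, so a_3 = 13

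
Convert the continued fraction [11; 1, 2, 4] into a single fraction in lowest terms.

152/13

Start with 4.
2 + 1/(4/1) = 2 + 1/4 = 9/4
1 + 1/(9/4) = 1 + 4/9 = 13/9
11 + 1/(13/9) = 11 + 9/13 = 152/13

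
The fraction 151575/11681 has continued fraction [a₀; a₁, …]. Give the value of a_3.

55

151575 ÷ 11681 → quotient 12, remainder 11403
11681 ÷ 11403 → quotient 1, remainder 278
11403 ÷ 278 → quotient 41, remainder 5
278 ÷ 5 → quotient 55, remainder 3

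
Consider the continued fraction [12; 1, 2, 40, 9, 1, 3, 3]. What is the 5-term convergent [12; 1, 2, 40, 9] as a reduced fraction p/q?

13835/1092

a_0 = 12: 12/1
a_1 = 1: 13/1
a_2 = 2: 38/3
a_3 = 40: 1533/121
a_4 = 9: 13835/1092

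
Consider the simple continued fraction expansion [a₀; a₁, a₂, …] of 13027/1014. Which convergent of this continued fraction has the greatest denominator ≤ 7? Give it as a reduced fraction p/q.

90/7

List convergents until the denominator exceeds the bound:
a_0 = 12: 12/1  (≤ bound)
a_1 = 1: 13/1  (≤ bound)
a_2 = 5: 77/6  (≤ bound)
a_3 = 1: 90/7  (≤ bound)
a_4 = 1: 167/13  (> 7, stop)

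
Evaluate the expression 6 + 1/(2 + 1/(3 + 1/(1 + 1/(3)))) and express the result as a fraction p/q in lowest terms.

219/34

Start with 3.
1 + 1/(3/1) = 1 + 1/3 = 4/3
3 + 1/(4/3) = 3 + 3/4 = 15/4
2 + 1/(15/4) = 2 + 4/15 = 34/15
6 + 1/(34/15) = 6 + 15/34 = 219/34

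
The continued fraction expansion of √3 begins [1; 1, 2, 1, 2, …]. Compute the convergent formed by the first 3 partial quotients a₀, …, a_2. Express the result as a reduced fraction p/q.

5/3

Start with 2.
1 + 1/(2/1) = 1 + 1/2 = 3/2
1 + 1/(3/2) = 1 + 2/3 = 5/3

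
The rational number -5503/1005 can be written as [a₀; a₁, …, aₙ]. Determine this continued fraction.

[-6; 1, 1, 9, 1, 3, 12]

-5503 = -6·1005 + 527, so a_0 = -6
1005 = 1·527 + 478, so a_1 = 1
527 = 1·478 + 49, so a_2 = 1
478 = 9·49 + 37, so a_3 = 9
49 = 1·37 + 12, so a_4 = 1
37 = 3·12 + 1, so a_5 = 3
12 = 12·1 + 0, so a_6 = 12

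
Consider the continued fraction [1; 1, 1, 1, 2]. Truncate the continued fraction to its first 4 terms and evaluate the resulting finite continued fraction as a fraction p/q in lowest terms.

5/3

Start with 1.
1 + 1/(1/1) = 1 + 1/1 = 2/1
1 + 1/(2/1) = 1 + 1/2 = 3/2
1 + 1/(3/2) = 1 + 2/3 = 5/3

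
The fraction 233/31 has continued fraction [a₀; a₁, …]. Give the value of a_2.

1

233 = 7·31 + 16, so a_0 = 7
31 = 1·16 + 15, so a_1 = 1
16 = 1·15 + 1, so a_2 = 1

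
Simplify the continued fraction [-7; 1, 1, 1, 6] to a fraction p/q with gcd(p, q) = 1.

-127/20

Start with 6.
1 + 1/(6/1) = 1 + 1/6 = 7/6
1 + 1/(7/6) = 1 + 6/7 = 13/7
1 + 1/(13/7) = 1 + 7/13 = 20/13
-7 + 1/(20/13) = -7 + 13/20 = -127/20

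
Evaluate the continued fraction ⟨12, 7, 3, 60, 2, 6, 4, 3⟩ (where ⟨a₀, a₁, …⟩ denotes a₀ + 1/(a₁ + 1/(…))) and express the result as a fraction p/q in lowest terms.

Start with 3.
4 + 1/(3/1) = 4 + 1/3 = 13/3
6 + 1/(13/3) = 6 + 3/13 = 81/13
2 + 1/(81/13) = 2 + 13/81 = 175/81
60 + 1/(175/81) = 60 + 81/175 = 10581/175
3 + 1/(10581/175) = 3 + 175/10581 = 31918/10581
7 + 1/(31918/10581) = 7 + 10581/31918 = 234007/31918
12 + 1/(234007/31918) = 12 + 31918/234007 = 2840002/234007

2840002/234007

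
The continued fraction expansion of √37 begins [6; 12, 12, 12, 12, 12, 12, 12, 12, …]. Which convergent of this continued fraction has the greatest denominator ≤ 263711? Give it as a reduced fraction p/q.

1555849/255780

a_0 = 6: 6/1  (≤ bound)
a_1 = 12: 73/12  (≤ bound)
a_2 = 12: 882/145  (≤ bound)
a_3 = 12: 10657/1752  (≤ bound)
a_4 = 12: 128766/21169  (≤ bound)
a_5 = 12: 1555849/255780  (≤ bound)
a_6 = 12: 18798954/3090529  (> 263711, stop)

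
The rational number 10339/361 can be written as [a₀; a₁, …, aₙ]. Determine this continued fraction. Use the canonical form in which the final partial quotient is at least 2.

[28; 1, 1, 1, 3, 2, 14]

10339 = 28·361 + 231, so a_0 = 28
361 = 1·231 + 130, so a_1 = 1
231 = 1·130 + 101, so a_2 = 1
130 = 1·101 + 29, so a_3 = 1
101 = 3·29 + 14, so a_4 = 3
29 = 2·14 + 1, so a_5 = 2
14 = 14·1 + 0, so a_6 = 14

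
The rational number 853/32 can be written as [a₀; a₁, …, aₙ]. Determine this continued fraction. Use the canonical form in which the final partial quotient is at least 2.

[26; 1, 1, 1, 10]

853 = 26·32 + 21, so a_0 = 26
32 = 1·21 + 11, so a_1 = 1
21 = 1·11 + 10, so a_2 = 1
11 = 1·10 + 1, so a_3 = 1
10 = 10·1 + 0, so a_4 = 10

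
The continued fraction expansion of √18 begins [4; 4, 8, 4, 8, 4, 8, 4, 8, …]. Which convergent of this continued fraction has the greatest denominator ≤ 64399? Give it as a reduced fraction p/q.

a_0 = 4: 4/1  (≤ bound)
a_1 = 4: 17/4  (≤ bound)
a_2 = 8: 140/33  (≤ bound)
a_3 = 4: 577/136  (≤ bound)
a_4 = 8: 4756/1121  (≤ bound)
a_5 = 4: 19601/4620  (≤ bound)
a_6 = 8: 161564/38081  (≤ bound)
a_7 = 4: 665857/156944  (> 64399, stop)

161564/38081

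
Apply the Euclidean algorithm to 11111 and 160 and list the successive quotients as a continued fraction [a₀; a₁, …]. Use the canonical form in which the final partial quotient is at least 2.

Repeatedly divide and take the remainder:
11111 = 69·160 + 71, so a_0 = 69
160 = 2·71 + 18, so a_1 = 2
71 = 3·18 + 17, so a_2 = 3
18 = 1·17 + 1, so a_3 = 1
17 = 17·1 + 0, so a_4 = 17

[69; 2, 3, 1, 17]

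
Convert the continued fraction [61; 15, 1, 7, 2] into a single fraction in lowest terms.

Build up convergents one term at a time:
a_0 = 61: 61/1
a_1 = 15: 916/15
a_2 = 1: 977/16
a_3 = 7: 7755/127
a_4 = 2: 16487/270

16487/270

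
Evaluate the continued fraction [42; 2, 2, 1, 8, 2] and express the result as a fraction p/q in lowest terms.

5473/129

Collapse the nested fraction from the inside out:
Start with 2.
8 + 1/(2/1) = 8 + 1/2 = 17/2
1 + 1/(17/2) = 1 + 2/17 = 19/17
2 + 1/(19/17) = 2 + 17/19 = 55/19
2 + 1/(55/19) = 2 + 19/55 = 129/55
42 + 1/(129/55) = 42 + 55/129 = 5473/129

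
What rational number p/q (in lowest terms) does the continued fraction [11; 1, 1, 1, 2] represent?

93/8

Build up convergents one term at a time:
a_0 = 11: 11/1
a_1 = 1: 12/1
a_2 = 1: 23/2
a_3 = 1: 35/3
a_4 = 2: 93/8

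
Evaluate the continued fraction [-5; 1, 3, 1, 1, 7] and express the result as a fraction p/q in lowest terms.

-287/68

Start with 7.
1 + 1/(7/1) = 1 + 1/7 = 8/7
1 + 1/(8/7) = 1 + 7/8 = 15/8
3 + 1/(15/8) = 3 + 8/15 = 53/15
1 + 1/(53/15) = 1 + 15/53 = 68/53
-5 + 1/(68/53) = -5 + 53/68 = -287/68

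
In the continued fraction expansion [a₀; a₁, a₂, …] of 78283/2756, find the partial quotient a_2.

2

78283 ÷ 2756 → quotient 28, remainder 1115
2756 ÷ 1115 → quotient 2, remainder 526
1115 ÷ 526 → quotient 2, remainder 63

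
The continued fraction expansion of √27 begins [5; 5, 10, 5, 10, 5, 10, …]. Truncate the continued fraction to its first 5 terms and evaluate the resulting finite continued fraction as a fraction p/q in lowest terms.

Start with 10.
5 + 1/(10/1) = 5 + 1/10 = 51/10
10 + 1/(51/10) = 10 + 10/51 = 520/51
5 + 1/(520/51) = 5 + 51/520 = 2651/520
5 + 1/(2651/520) = 5 + 520/2651 = 13775/2651

13775/2651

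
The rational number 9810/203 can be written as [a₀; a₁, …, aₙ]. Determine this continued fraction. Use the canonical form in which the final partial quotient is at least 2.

[48; 3, 13, 5]

Apply division with remainder until the remainder is 0:
9810 = 48·203 + 66, so a_0 = 48
203 = 3·66 + 5, so a_1 = 3
66 = 13·5 + 1, so a_2 = 13
5 = 5·1 + 0, so a_3 = 5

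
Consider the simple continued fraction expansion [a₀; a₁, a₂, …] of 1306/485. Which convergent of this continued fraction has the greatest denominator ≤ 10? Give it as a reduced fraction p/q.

27/10

List convergents until the denominator exceeds the bound:
a_0 = 2: 2/1  (≤ bound)
a_1 = 1: 3/1  (≤ bound)
a_2 = 2: 8/3  (≤ bound)
a_3 = 3: 27/10  (≤ bound)
a_4 = 1: 35/13  (> 10, stop)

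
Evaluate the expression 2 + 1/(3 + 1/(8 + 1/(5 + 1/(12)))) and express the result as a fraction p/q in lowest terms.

a_0 = 2: 2/1
a_1 = 3: 7/3
a_2 = 8: 58/25
a_3 = 5: 297/128
a_4 = 12: 3622/1561

3622/1561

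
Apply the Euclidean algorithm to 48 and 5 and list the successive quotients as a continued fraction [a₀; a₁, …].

48 = 9·5 + 3, so a_0 = 9
5 = 1·3 + 2, so a_1 = 1
3 = 1·2 + 1, so a_2 = 1
2 = 2·1 + 0, so a_3 = 2

[9; 1, 1, 2]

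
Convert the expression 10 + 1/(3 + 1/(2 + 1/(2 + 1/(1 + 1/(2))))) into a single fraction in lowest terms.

Starting at the tail and folding back:
Start with 2.
1 + 1/(2/1) = 1 + 1/2 = 3/2
2 + 1/(3/2) = 2 + 2/3 = 8/3
2 + 1/(8/3) = 2 + 3/8 = 19/8
3 + 1/(19/8) = 3 + 8/19 = 65/19
10 + 1/(65/19) = 10 + 19/65 = 669/65

669/65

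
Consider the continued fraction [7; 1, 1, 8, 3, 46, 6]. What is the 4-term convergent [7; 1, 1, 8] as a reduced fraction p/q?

128/17

Start with 8.
1 + 1/(8/1) = 1 + 1/8 = 9/8
1 + 1/(9/8) = 1 + 8/9 = 17/9
7 + 1/(17/9) = 7 + 9/17 = 128/17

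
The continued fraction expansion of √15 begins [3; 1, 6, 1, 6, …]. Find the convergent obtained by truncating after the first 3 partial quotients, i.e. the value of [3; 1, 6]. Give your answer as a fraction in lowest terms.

27/7

a_0 = 3: 3/1
a_1 = 1: 4/1
a_2 = 6: 27/7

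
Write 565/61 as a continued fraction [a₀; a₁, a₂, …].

[9; 3, 1, 4, 3]

565 = 9·61 + 16, so a_0 = 9
61 = 3·16 + 13, so a_1 = 3
16 = 1·13 + 3, so a_2 = 1
13 = 4·3 + 1, so a_3 = 4
3 = 3·1 + 0, so a_4 = 3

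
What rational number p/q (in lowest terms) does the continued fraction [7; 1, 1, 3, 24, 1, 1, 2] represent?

Start with 2.
1 + 1/(2/1) = 1 + 1/2 = 3/2
1 + 1/(3/2) = 1 + 2/3 = 5/3
24 + 1/(5/3) = 24 + 3/5 = 123/5
3 + 1/(123/5) = 3 + 5/123 = 374/123
1 + 1/(374/123) = 1 + 123/374 = 497/374
1 + 1/(497/374) = 1 + 374/497 = 871/497
7 + 1/(871/497) = 7 + 497/871 = 6594/871

6594/871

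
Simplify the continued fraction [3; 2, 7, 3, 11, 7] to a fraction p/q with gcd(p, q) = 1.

Start with 7.
11 + 1/(7/1) = 11 + 1/7 = 78/7
3 + 1/(78/7) = 3 + 7/78 = 241/78
7 + 1/(241/78) = 7 + 78/241 = 1765/241
2 + 1/(1765/241) = 2 + 241/1765 = 3771/1765
3 + 1/(3771/1765) = 3 + 1765/3771 = 13078/3771

13078/3771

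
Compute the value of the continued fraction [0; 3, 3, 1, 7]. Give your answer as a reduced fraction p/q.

a_0 = 0: 0/1
a_1 = 3: 1/3
a_2 = 3: 3/10
a_3 = 1: 4/13
a_4 = 7: 31/101

31/101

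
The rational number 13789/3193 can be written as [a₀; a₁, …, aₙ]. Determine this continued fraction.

[4; 3, 7, 6, 5, 1, 3]

13789 = 4·3193 + 1017, so a_0 = 4
3193 = 3·1017 + 142, so a_1 = 3
1017 = 7·142 + 23, so a_2 = 7
142 = 6·23 + 4, so a_3 = 6
23 = 5·4 + 3, so a_4 = 5
4 = 1·3 + 1, so a_5 = 1
3 = 3·1 + 0, so a_6 = 3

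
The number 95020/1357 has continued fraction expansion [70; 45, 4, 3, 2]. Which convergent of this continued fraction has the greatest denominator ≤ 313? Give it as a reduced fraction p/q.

12674/181

a_0 = 70: 70/1  (≤ bound)
a_1 = 45: 3151/45  (≤ bound)
a_2 = 4: 12674/181  (≤ bound)
a_3 = 3: 41173/588  (> 313, stop)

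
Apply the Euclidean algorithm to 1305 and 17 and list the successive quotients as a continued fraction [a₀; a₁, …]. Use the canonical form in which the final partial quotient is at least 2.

[76; 1, 3, 4]

1305 = 76·17 + 13, so a_0 = 76
17 = 1·13 + 4, so a_1 = 1
13 = 3·4 + 1, so a_2 = 3
4 = 4·1 + 0, so a_3 = 4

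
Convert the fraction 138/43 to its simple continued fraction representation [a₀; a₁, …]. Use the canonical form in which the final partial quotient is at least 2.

[3; 4, 1, 3, 2]

138 ÷ 43 → quotient 3, remainder 9
43 ÷ 9 → quotient 4, remainder 7
9 ÷ 7 → quotient 1, remainder 2
7 ÷ 2 → quotient 3, remainder 1
2 ÷ 1 → quotient 2, remainder 0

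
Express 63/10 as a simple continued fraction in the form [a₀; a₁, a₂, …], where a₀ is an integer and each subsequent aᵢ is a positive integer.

[6; 3, 3]

Repeatedly divide and take the remainder:
63 = 6·10 + 3, so a_0 = 6
10 = 3·3 + 1, so a_1 = 3
3 = 3·1 + 0, so a_2 = 3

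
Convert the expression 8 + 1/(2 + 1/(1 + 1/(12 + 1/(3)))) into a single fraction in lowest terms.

976/117

a_0 = 8: 8/1
a_1 = 2: 17/2
a_2 = 1: 25/3
a_3 = 12: 317/38
a_4 = 3: 976/117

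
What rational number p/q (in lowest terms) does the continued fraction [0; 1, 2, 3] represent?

Compute successive convergents:
a_0 = 0: 0/1
a_1 = 1: 1/1
a_2 = 2: 2/3
a_3 = 3: 7/10

7/10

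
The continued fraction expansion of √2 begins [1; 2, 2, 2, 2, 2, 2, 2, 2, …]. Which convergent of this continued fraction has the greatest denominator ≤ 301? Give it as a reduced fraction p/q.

a_0 = 1: 1/1  (≤ bound)
a_1 = 2: 3/2  (≤ bound)
a_2 = 2: 7/5  (≤ bound)
a_3 = 2: 17/12  (≤ bound)
a_4 = 2: 41/29  (≤ bound)
a_5 = 2: 99/70  (≤ bound)
a_6 = 2: 239/169  (≤ bound)
a_7 = 2: 577/408  (> 301, stop)

239/169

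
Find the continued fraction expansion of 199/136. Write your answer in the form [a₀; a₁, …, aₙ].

[1; 2, 6, 3, 3]

199 ÷ 136 → quotient 1, remainder 63
136 ÷ 63 → quotient 2, remainder 10
63 ÷ 10 → quotient 6, remainder 3
10 ÷ 3 → quotient 3, remainder 1
3 ÷ 1 → quotient 3, remainder 0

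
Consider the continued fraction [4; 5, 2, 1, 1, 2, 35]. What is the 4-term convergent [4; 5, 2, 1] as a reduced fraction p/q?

Collapse the nested fraction from the inside out:
Start with 1.
2 + 1/(1/1) = 2 + 1/1 = 3/1
5 + 1/(3/1) = 5 + 1/3 = 16/3
4 + 1/(16/3) = 4 + 3/16 = 67/16

67/16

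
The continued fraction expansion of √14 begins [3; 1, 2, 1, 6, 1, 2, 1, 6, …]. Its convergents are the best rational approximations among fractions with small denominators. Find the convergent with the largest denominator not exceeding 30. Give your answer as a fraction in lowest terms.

101/27

a_0 = 3: 3/1  (≤ bound)
a_1 = 1: 4/1  (≤ bound)
a_2 = 2: 11/3  (≤ bound)
a_3 = 1: 15/4  (≤ bound)
a_4 = 6: 101/27  (≤ bound)
a_5 = 1: 116/31  (> 30, stop)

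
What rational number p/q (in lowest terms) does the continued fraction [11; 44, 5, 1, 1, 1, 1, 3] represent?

Start with 3.
1 + 1/(3/1) = 1 + 1/3 = 4/3
1 + 1/(4/3) = 1 + 3/4 = 7/4
1 + 1/(7/4) = 1 + 4/7 = 11/7
1 + 1/(11/7) = 1 + 7/11 = 18/11
5 + 1/(18/11) = 5 + 11/18 = 101/18
44 + 1/(101/18) = 44 + 18/101 = 4462/101
11 + 1/(4462/101) = 11 + 101/4462 = 49183/4462

49183/4462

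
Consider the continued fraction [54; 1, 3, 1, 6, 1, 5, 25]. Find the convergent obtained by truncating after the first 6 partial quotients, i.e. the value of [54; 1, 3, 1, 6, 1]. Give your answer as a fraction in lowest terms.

Compute successive convergents:
a_0 = 54: 54/1
a_1 = 1: 55/1
a_2 = 3: 219/4
a_3 = 1: 274/5
a_4 = 6: 1863/34
a_5 = 1: 2137/39

2137/39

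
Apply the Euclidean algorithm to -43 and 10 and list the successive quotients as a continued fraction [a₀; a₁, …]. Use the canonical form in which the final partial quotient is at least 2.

Repeatedly divide and take the remainder:
-43 = -5·10 + 7, so a_0 = -5
10 = 1·7 + 3, so a_1 = 1
7 = 2·3 + 1, so a_2 = 2
3 = 3·1 + 0, so a_3 = 3

[-5; 1, 2, 3]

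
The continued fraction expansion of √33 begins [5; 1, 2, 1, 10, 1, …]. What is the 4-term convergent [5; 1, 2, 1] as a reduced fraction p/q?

Work from the innermost term outward:
Start with 1.
2 + 1/(1/1) = 2 + 1/1 = 3/1
1 + 1/(3/1) = 1 + 1/3 = 4/3
5 + 1/(4/3) = 5 + 3/4 = 23/4

23/4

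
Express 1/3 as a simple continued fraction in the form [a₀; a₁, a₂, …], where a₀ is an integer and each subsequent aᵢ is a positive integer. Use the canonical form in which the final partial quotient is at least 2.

[0; 3]

Run the Euclidean algorithm, recording each quotient:
⌊1/3⌋ = 0, remainder 1
⌊3/1⌋ = 3, remainder 0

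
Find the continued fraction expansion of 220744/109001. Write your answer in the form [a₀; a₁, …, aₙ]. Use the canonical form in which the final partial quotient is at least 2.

[2; 39, 1, 3, 26, 8, 1, 2]

⌊220744/109001⌋ = 2, remainder 2742
⌊109001/2742⌋ = 39, remainder 2063
⌊2742/2063⌋ = 1, remainder 679
⌊2063/679⌋ = 3, remainder 26
⌊679/26⌋ = 26, remainder 3
⌊26/3⌋ = 8, remainder 2
⌊3/2⌋ = 1, remainder 1
⌊2/1⌋ = 2, remainder 0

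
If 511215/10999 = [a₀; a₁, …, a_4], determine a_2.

11

⌊511215/10999⌋ = 46, remainder 5261
⌊10999/5261⌋ = 2, remainder 477
⌊5261/477⌋ = 11, remainder 14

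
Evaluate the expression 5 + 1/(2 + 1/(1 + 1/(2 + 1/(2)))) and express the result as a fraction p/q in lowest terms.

Start with 2.
2 + 1/(2/1) = 2 + 1/2 = 5/2
1 + 1/(5/2) = 1 + 2/5 = 7/5
2 + 1/(7/5) = 2 + 5/7 = 19/7
5 + 1/(19/7) = 5 + 7/19 = 102/19

102/19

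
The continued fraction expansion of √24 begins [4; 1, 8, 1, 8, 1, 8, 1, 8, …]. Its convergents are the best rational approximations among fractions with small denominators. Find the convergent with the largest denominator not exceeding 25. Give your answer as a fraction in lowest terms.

a_0 = 4: 4/1  (≤ bound)
a_1 = 1: 5/1  (≤ bound)
a_2 = 8: 44/9  (≤ bound)
a_3 = 1: 49/10  (≤ bound)
a_4 = 8: 436/89  (> 25, stop)

49/10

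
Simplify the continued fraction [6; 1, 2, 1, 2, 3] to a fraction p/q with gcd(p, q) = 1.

Start with 3.
2 + 1/(3/1) = 2 + 1/3 = 7/3
1 + 1/(7/3) = 1 + 3/7 = 10/7
2 + 1/(10/7) = 2 + 7/10 = 27/10
1 + 1/(27/10) = 1 + 10/27 = 37/27
6 + 1/(37/27) = 6 + 27/37 = 249/37

249/37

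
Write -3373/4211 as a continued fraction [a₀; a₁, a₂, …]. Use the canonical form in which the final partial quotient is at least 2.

-3373 ÷ 4211 → quotient -1, remainder 838
4211 ÷ 838 → quotient 5, remainder 21
838 ÷ 21 → quotient 39, remainder 19
21 ÷ 19 → quotient 1, remainder 2
19 ÷ 2 → quotient 9, remainder 1
2 ÷ 1 → quotient 2, remainder 0

[-1; 5, 39, 1, 9, 2]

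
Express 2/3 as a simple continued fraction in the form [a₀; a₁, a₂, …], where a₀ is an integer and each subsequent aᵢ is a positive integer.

2 = 0·3 + 2, so a_0 = 0
3 = 1·2 + 1, so a_1 = 1
2 = 2·1 + 0, so a_2 = 2

[0; 1, 2]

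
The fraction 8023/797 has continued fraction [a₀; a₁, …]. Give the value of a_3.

Run the Euclidean algorithm, recording each quotient:
8023 = 10·797 + 53, so a_0 = 10
797 = 15·53 + 2, so a_1 = 15
53 = 26·2 + 1, so a_2 = 26
2 = 2·1 + 0, so a_3 = 2

2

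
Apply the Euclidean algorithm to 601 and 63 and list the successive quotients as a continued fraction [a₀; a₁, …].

601 = 9·63 + 34, so a_0 = 9
63 = 1·34 + 29, so a_1 = 1
34 = 1·29 + 5, so a_2 = 1
29 = 5·5 + 4, so a_3 = 5
5 = 1·4 + 1, so a_4 = 1
4 = 4·1 + 0, so a_5 = 4

[9; 1, 1, 5, 1, 4]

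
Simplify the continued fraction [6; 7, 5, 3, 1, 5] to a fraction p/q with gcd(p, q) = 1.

5341/870

a_0 = 6: 6/1
a_1 = 7: 43/7
a_2 = 5: 221/36
a_3 = 3: 706/115
a_4 = 1: 927/151
a_5 = 5: 5341/870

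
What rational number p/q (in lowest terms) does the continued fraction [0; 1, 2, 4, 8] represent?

Build up convergents one term at a time:
a_0 = 0: 0/1
a_1 = 1: 1/1
a_2 = 2: 2/3
a_3 = 4: 9/13
a_4 = 8: 74/107

74/107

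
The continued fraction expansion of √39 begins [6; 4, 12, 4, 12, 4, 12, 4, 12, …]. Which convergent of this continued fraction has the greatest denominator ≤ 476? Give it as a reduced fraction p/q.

1249/200

List convergents until the denominator exceeds the bound:
a_0 = 6: 6/1  (≤ bound)
a_1 = 4: 25/4  (≤ bound)
a_2 = 12: 306/49  (≤ bound)
a_3 = 4: 1249/200  (≤ bound)
a_4 = 12: 15294/2449  (> 476, stop)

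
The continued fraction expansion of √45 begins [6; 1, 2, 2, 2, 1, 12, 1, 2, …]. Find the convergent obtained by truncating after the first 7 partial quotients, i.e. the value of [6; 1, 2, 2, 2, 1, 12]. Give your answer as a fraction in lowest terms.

Start with 12.
1 + 1/(12/1) = 1 + 1/12 = 13/12
2 + 1/(13/12) = 2 + 12/13 = 38/13
2 + 1/(38/13) = 2 + 13/38 = 89/38
2 + 1/(89/38) = 2 + 38/89 = 216/89
1 + 1/(216/89) = 1 + 89/216 = 305/216
6 + 1/(305/216) = 6 + 216/305 = 2046/305

2046/305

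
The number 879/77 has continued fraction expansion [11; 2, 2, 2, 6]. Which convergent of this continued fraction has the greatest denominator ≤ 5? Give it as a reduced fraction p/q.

57/5

List convergents until the denominator exceeds the bound:
a_0 = 11: 11/1  (≤ bound)
a_1 = 2: 23/2  (≤ bound)
a_2 = 2: 57/5  (≤ bound)
a_3 = 2: 137/12  (> 5, stop)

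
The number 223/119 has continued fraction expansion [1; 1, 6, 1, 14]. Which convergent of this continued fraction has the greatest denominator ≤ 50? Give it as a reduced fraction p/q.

15/8

List convergents until the denominator exceeds the bound:
a_0 = 1: 1/1  (≤ bound)
a_1 = 1: 2/1  (≤ bound)
a_2 = 6: 13/7  (≤ bound)
a_3 = 1: 15/8  (≤ bound)
a_4 = 14: 223/119  (> 50, stop)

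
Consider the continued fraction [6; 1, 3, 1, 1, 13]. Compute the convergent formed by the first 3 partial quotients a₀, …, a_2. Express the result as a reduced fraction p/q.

Build up convergents one term at a time:
a_0 = 6: 6/1
a_1 = 1: 7/1
a_2 = 3: 27/4

27/4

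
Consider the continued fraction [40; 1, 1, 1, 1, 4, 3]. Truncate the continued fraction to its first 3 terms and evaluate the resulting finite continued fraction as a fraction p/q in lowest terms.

Collapse the nested fraction from the inside out:
Start with 1.
1 + 1/(1/1) = 1 + 1/1 = 2/1
40 + 1/(2/1) = 40 + 1/2 = 81/2

81/2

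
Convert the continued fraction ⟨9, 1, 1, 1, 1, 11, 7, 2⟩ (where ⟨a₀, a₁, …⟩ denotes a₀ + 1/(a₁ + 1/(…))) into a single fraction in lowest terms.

8451/880

a_0 = 9: 9/1
a_1 = 1: 10/1
a_2 = 1: 19/2
a_3 = 1: 29/3
a_4 = 1: 48/5
a_5 = 11: 557/58
a_6 = 7: 3947/411
a_7 = 2: 8451/880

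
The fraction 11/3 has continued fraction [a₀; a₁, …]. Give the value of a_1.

Apply division with remainder until the remainder is 0:
⌊11/3⌋ = 3, remainder 2
⌊3/2⌋ = 1, remainder 1

1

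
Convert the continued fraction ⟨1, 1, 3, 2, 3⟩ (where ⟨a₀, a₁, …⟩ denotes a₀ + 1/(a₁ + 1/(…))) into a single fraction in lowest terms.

55/31

Use the convergent recurrence hₖ = aₖ·hₖ₋₁ + hₖ₋₂ (and likewise for the denominators kₖ):
a_0 = 1: 1/1
a_1 = 1: 2/1
a_2 = 3: 7/4
a_3 = 2: 16/9
a_4 = 3: 55/31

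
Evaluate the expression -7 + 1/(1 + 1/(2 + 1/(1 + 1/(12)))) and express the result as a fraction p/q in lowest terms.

-319/51

Start with 12.
1 + 1/(12/1) = 1 + 1/12 = 13/12
2 + 1/(13/12) = 2 + 12/13 = 38/13
1 + 1/(38/13) = 1 + 13/38 = 51/38
-7 + 1/(51/38) = -7 + 38/51 = -319/51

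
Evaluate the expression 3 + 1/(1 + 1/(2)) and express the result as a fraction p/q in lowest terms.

11/3

Compute successive convergents:
a_0 = 3: 3/1
a_1 = 1: 4/1
a_2 = 2: 11/3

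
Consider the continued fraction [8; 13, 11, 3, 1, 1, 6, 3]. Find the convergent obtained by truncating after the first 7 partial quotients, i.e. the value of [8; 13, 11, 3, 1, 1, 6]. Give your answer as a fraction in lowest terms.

54863/6793

a_0 = 8: 8/1
a_1 = 13: 105/13
a_2 = 11: 1163/144
a_3 = 3: 3594/445
a_4 = 1: 4757/589
a_5 = 1: 8351/1034
a_6 = 6: 54863/6793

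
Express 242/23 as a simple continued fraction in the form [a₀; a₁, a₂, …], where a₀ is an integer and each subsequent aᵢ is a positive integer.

⌊242/23⌋ = 10, remainder 12
⌊23/12⌋ = 1, remainder 11
⌊12/11⌋ = 1, remainder 1
⌊11/1⌋ = 11, remainder 0

[10; 1, 1, 11]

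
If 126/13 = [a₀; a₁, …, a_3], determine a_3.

⌊126/13⌋ = 9, remainder 9
⌊13/9⌋ = 1, remainder 4
⌊9/4⌋ = 2, remainder 1
⌊4/1⌋ = 4, remainder 0

4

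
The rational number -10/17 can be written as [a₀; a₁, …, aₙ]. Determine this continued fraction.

-10 ÷ 17 → quotient -1, remainder 7
17 ÷ 7 → quotient 2, remainder 3
7 ÷ 3 → quotient 2, remainder 1
3 ÷ 1 → quotient 3, remainder 0

[-1; 2, 2, 3]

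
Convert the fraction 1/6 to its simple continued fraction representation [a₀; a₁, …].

[0; 6]

Apply division with remainder until the remainder is 0:
⌊1/6⌋ = 0, remainder 1
⌊6/1⌋ = 6, remainder 0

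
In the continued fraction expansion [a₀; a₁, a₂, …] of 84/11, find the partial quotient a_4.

3

Apply division with remainder until the remainder is 0:
84 = 7·11 + 7, so a_0 = 7
11 = 1·7 + 4, so a_1 = 1
7 = 1·4 + 3, so a_2 = 1
4 = 1·3 + 1, so a_3 = 1
3 = 3·1 + 0, so a_4 = 3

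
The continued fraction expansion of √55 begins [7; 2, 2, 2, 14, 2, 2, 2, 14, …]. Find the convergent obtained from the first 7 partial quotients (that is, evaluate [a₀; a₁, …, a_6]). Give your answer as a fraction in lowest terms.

6593/889

Start with 2.
2 + 1/(2/1) = 2 + 1/2 = 5/2
14 + 1/(5/2) = 14 + 2/5 = 72/5
2 + 1/(72/5) = 2 + 5/72 = 149/72
2 + 1/(149/72) = 2 + 72/149 = 370/149
2 + 1/(370/149) = 2 + 149/370 = 889/370
7 + 1/(889/370) = 7 + 370/889 = 6593/889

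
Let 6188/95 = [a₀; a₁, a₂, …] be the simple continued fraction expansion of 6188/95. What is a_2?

3

6188 = 65·95 + 13, so a_0 = 65
95 = 7·13 + 4, so a_1 = 7
13 = 3·4 + 1, so a_2 = 3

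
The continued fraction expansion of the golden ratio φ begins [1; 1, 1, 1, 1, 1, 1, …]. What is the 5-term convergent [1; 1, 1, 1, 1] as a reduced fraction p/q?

Collapse the nested fraction from the inside out:
Start with 1.
1 + 1/(1/1) = 1 + 1/1 = 2/1
1 + 1/(2/1) = 1 + 1/2 = 3/2
1 + 1/(3/2) = 1 + 2/3 = 5/3
1 + 1/(5/3) = 1 + 3/5 = 8/5

8/5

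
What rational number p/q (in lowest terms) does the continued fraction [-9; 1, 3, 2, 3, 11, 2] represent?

-6013/731

Start with 2.
11 + 1/(2/1) = 11 + 1/2 = 23/2
3 + 1/(23/2) = 3 + 2/23 = 71/23
2 + 1/(71/23) = 2 + 23/71 = 165/71
3 + 1/(165/71) = 3 + 71/165 = 566/165
1 + 1/(566/165) = 1 + 165/566 = 731/566
-9 + 1/(731/566) = -9 + 566/731 = -6013/731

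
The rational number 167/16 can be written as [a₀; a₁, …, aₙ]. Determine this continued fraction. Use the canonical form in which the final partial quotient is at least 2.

[10; 2, 3, 2]

Run the Euclidean algorithm, recording each quotient:
167 = 10·16 + 7, so a_0 = 10
16 = 2·7 + 2, so a_1 = 2
7 = 3·2 + 1, so a_2 = 3
2 = 2·1 + 0, so a_3 = 2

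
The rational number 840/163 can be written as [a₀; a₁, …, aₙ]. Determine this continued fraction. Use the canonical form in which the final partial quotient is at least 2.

[5; 6, 1, 1, 12]

Repeatedly divide and take the remainder:
840 ÷ 163 → quotient 5, remainder 25
163 ÷ 25 → quotient 6, remainder 13
25 ÷ 13 → quotient 1, remainder 12
13 ÷ 12 → quotient 1, remainder 1
12 ÷ 1 → quotient 12, remainder 0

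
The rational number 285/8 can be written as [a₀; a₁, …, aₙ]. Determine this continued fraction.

[35; 1, 1, 1, 2]

⌊285/8⌋ = 35, remainder 5
⌊8/5⌋ = 1, remainder 3
⌊5/3⌋ = 1, remainder 2
⌊3/2⌋ = 1, remainder 1
⌊2/1⌋ = 2, remainder 0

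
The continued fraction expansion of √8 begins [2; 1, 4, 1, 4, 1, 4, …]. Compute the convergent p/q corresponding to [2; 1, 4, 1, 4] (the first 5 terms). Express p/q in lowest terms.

Collapse the nested fraction from the inside out:
Start with 4.
1 + 1/(4/1) = 1 + 1/4 = 5/4
4 + 1/(5/4) = 4 + 4/5 = 24/5
1 + 1/(24/5) = 1 + 5/24 = 29/24
2 + 1/(29/24) = 2 + 24/29 = 82/29

82/29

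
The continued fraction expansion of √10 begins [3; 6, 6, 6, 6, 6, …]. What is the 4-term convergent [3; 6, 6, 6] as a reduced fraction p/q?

721/228

Collapse the nested fraction from the inside out:
Start with 6.
6 + 1/(6/1) = 6 + 1/6 = 37/6
6 + 1/(37/6) = 6 + 6/37 = 228/37
3 + 1/(228/37) = 3 + 37/228 = 721/228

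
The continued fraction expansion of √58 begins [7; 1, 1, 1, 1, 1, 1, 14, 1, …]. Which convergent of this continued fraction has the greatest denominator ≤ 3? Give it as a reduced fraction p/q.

a_0 = 7: 7/1  (≤ bound)
a_1 = 1: 8/1  (≤ bound)
a_2 = 1: 15/2  (≤ bound)
a_3 = 1: 23/3  (≤ bound)
a_4 = 1: 38/5  (> 3, stop)

23/3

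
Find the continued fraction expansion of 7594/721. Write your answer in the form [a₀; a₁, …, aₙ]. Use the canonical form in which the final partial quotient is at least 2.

7594 = 10·721 + 384, so a_0 = 10
721 = 1·384 + 337, so a_1 = 1
384 = 1·337 + 47, so a_2 = 1
337 = 7·47 + 8, so a_3 = 7
47 = 5·8 + 7, so a_4 = 5
8 = 1·7 + 1, so a_5 = 1
7 = 7·1 + 0, so a_6 = 7

[10; 1, 1, 7, 5, 1, 7]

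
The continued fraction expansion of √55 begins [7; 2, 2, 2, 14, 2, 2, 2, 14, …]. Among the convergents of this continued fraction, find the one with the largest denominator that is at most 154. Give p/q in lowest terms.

89/12

a_0 = 7: 7/1  (≤ bound)
a_1 = 2: 15/2  (≤ bound)
a_2 = 2: 37/5  (≤ bound)
a_3 = 2: 89/12  (≤ bound)
a_4 = 14: 1283/173  (> 154, stop)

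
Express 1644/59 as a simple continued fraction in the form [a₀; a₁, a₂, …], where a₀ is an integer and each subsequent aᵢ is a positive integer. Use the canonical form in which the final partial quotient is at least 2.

Run the Euclidean algorithm, recording each quotient:
⌊1644/59⌋ = 27, remainder 51
⌊59/51⌋ = 1, remainder 8
⌊51/8⌋ = 6, remainder 3
⌊8/3⌋ = 2, remainder 2
⌊3/2⌋ = 1, remainder 1
⌊2/1⌋ = 2, remainder 0

[27; 1, 6, 2, 1, 2]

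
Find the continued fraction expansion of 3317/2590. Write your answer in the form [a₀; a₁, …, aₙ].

Run the Euclidean algorithm, recording each quotient:
3317 = 1·2590 + 727, so a_0 = 1
2590 = 3·727 + 409, so a_1 = 3
727 = 1·409 + 318, so a_2 = 1
409 = 1·318 + 91, so a_3 = 1
318 = 3·91 + 45, so a_4 = 3
91 = 2·45 + 1, so a_5 = 2
45 = 45·1 + 0, so a_6 = 45

[1; 3, 1, 1, 3, 2, 45]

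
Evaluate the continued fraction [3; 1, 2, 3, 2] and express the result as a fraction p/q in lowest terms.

85/23

Collapse the nested fraction from the inside out:
Start with 2.
3 + 1/(2/1) = 3 + 1/2 = 7/2
2 + 1/(7/2) = 2 + 2/7 = 16/7
1 + 1/(16/7) = 1 + 7/16 = 23/16
3 + 1/(23/16) = 3 + 16/23 = 85/23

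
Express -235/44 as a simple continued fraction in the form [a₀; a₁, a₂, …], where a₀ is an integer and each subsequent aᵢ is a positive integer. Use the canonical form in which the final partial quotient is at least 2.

[-6; 1, 1, 1, 14]

-235 = -6·44 + 29, so a_0 = -6
44 = 1·29 + 15, so a_1 = 1
29 = 1·15 + 14, so a_2 = 1
15 = 1·14 + 1, so a_3 = 1
14 = 14·1 + 0, so a_4 = 14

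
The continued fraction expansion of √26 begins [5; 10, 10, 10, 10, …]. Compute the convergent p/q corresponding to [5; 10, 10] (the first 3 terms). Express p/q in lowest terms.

Compute successive convergents:
a_0 = 5: 5/1
a_1 = 10: 51/10
a_2 = 10: 515/101

515/101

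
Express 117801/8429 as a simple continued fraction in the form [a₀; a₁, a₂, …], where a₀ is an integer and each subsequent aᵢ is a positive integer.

Run the Euclidean algorithm, recording each quotient:
117801 ÷ 8429 → quotient 13, remainder 8224
8429 ÷ 8224 → quotient 1, remainder 205
8224 ÷ 205 → quotient 40, remainder 24
205 ÷ 24 → quotient 8, remainder 13
24 ÷ 13 → quotient 1, remainder 11
13 ÷ 11 → quotient 1, remainder 2
11 ÷ 2 → quotient 5, remainder 1
2 ÷ 1 → quotient 2, remainder 0

[13; 1, 40, 8, 1, 1, 5, 2]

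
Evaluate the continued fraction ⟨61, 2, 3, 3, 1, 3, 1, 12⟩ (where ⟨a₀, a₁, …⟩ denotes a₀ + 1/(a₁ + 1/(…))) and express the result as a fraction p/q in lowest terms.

Build up convergents one term at a time:
a_0 = 61: 61/1
a_1 = 2: 123/2
a_2 = 3: 430/7
a_3 = 3: 1413/23
a_4 = 1: 1843/30
a_5 = 3: 6942/113
a_6 = 1: 8785/143
a_7 = 12: 112362/1829

112362/1829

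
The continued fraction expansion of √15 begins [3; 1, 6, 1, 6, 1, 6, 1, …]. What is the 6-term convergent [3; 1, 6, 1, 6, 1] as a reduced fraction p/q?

244/63

a_0 = 3: 3/1
a_1 = 1: 4/1
a_2 = 6: 27/7
a_3 = 1: 31/8
a_4 = 6: 213/55
a_5 = 1: 244/63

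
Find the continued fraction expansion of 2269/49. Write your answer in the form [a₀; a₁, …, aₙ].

2269 ÷ 49 → quotient 46, remainder 15
49 ÷ 15 → quotient 3, remainder 4
15 ÷ 4 → quotient 3, remainder 3
4 ÷ 3 → quotient 1, remainder 1
3 ÷ 1 → quotient 3, remainder 0

[46; 3, 3, 1, 3]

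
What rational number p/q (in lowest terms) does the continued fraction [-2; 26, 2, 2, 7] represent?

Start with 7.
2 + 1/(7/1) = 2 + 1/7 = 15/7
2 + 1/(15/7) = 2 + 7/15 = 37/15
26 + 1/(37/15) = 26 + 15/37 = 977/37
-2 + 1/(977/37) = -2 + 37/977 = -1917/977

-1917/977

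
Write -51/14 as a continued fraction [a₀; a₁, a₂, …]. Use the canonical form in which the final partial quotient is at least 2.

[-4; 2, 1, 4]

-51 ÷ 14 → quotient -4, remainder 5
14 ÷ 5 → quotient 2, remainder 4
5 ÷ 4 → quotient 1, remainder 1
4 ÷ 1 → quotient 4, remainder 0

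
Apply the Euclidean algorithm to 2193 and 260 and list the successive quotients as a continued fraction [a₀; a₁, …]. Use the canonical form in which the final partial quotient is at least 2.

[8; 2, 3, 3, 11]

Run the Euclidean algorithm, recording each quotient:
⌊2193/260⌋ = 8, remainder 113
⌊260/113⌋ = 2, remainder 34
⌊113/34⌋ = 3, remainder 11
⌊34/11⌋ = 3, remainder 1
⌊11/1⌋ = 11, remainder 0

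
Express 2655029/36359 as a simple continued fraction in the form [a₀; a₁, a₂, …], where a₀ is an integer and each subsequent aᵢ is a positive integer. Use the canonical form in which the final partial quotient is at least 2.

[73; 44, 4, 3, 3, 2, 2, 3]

2655029 ÷ 36359 → quotient 73, remainder 822
36359 ÷ 822 → quotient 44, remainder 191
822 ÷ 191 → quotient 4, remainder 58
191 ÷ 58 → quotient 3, remainder 17
58 ÷ 17 → quotient 3, remainder 7
17 ÷ 7 → quotient 2, remainder 3
7 ÷ 3 → quotient 2, remainder 1
3 ÷ 1 → quotient 3, remainder 0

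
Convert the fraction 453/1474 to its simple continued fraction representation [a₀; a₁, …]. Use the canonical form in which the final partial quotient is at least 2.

[0; 3, 3, 1, 15, 2, 3]

453 = 0·1474 + 453, so a_0 = 0
1474 = 3·453 + 115, so a_1 = 3
453 = 3·115 + 108, so a_2 = 3
115 = 1·108 + 7, so a_3 = 1
108 = 15·7 + 3, so a_4 = 15
7 = 2·3 + 1, so a_5 = 2
3 = 3·1 + 0, so a_6 = 3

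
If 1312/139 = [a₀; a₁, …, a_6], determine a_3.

1

1312 = 9·139 + 61, so a_0 = 9
139 = 2·61 + 17, so a_1 = 2
61 = 3·17 + 10, so a_2 = 3
17 = 1·10 + 7, so a_3 = 1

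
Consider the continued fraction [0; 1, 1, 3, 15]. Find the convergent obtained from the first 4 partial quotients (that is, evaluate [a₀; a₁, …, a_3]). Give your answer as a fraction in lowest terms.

4/7

Work from the innermost term outward:
Start with 3.
1 + 1/(3/1) = 1 + 1/3 = 4/3
1 + 1/(4/3) = 1 + 3/4 = 7/4
0 + 1/(7/4) = 0 + 4/7 = 4/7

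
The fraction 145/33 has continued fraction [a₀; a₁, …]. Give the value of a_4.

6

Repeatedly divide and take the remainder:
⌊145/33⌋ = 4, remainder 13
⌊33/13⌋ = 2, remainder 7
⌊13/7⌋ = 1, remainder 6
⌊7/6⌋ = 1, remainder 1
⌊6/1⌋ = 6, remainder 0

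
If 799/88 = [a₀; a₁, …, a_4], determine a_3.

1

Repeatedly divide and take the remainder:
799 ÷ 88 → quotient 9, remainder 7
88 ÷ 7 → quotient 12, remainder 4
7 ÷ 4 → quotient 1, remainder 3
4 ÷ 3 → quotient 1, remainder 1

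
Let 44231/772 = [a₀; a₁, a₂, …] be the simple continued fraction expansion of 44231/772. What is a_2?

2

Apply division with remainder until the remainder is 0:
44231 = 57·772 + 227, so a_0 = 57
772 = 3·227 + 91, so a_1 = 3
227 = 2·91 + 45, so a_2 = 2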